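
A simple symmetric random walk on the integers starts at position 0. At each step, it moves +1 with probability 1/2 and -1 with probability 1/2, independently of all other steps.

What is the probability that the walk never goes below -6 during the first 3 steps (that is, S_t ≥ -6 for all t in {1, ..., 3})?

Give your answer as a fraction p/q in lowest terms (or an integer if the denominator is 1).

Answer: 1

Derivation:
Let f(t,s) = #length-t paths at position s with S_1..S_t all ≥ -6.
f(t,s) = f(t-1,s-1) + f(t-1,s+1) for s ≥ -6; f(t,s) = 0 for s < -6.
t=0: f(0,0)=1
t=1: f(1,-1)=1 f(1,1)=1
t=2: f(2,-2)=1 f(2,0)=2 f(2,2)=1
t=3: f(3,-3)=1 f(3,-1)=3 f(3,1)=3 f(3,3)=1
Σ_s f(3,s) = 8
P = 8/8 = 1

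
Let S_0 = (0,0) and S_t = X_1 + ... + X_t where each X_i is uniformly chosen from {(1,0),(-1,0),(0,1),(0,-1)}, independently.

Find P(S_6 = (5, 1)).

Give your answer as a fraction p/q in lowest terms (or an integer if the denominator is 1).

Let h be the number of horizontal steps (so 6-h are vertical). To end at (5,1) need (h+5)/2 right-steps and ((6-h)+1)/2 up-steps.
Sum over h with 5 ≤ h ≤ 5, h ≡ 1 (mod 2), 6-h ≡ 1 (mod 2):
h=5: C(6,5)·C(5,5)·C(1,1) = 6·1·1 = 6
Total favorable: 6
Total paths: 4^6 = 4096
P = 6/4096 = 3/2048

Answer: 3/2048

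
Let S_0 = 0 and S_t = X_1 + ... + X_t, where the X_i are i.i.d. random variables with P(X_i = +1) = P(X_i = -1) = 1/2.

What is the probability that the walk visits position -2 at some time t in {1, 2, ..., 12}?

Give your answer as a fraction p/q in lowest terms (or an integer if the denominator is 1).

Count via complement. Let g(t,s) = #length-t paths at position s with S_1..S_t all ≠ -2.
g(t,s) = g(t-1,s-1) + g(t-1,s+1) for s ≠ -2; g(t,-2) = 0.
t=0: g(0,0)=1
t=1: g(1,-1)=1 g(1,1)=1
t=2: g(2,0)=2 g(2,2)=1
t=3: g(3,-1)=2 g(3,1)=3 g(3,3)=1
t=4: g(4,0)=5 g(4,2)=4 g(4,4)=1
t=5: g(5,-1)=5 g(5,1)=9 g(5,3)=5 g(5,5)=1
t=6: g(6,0)=14 g(6,2)=14 g(6,4)=6 g(6,6)=1
t=7: g(7,-1)=14 g(7,1)=28 g(7,3)=20 g(7,5)=7 g(7,7)=1
t=8: g(8,0)=42 g(8,2)=48 g(8,4)=27 g(8,6)=8 g(8,8)=1
t=9: g(9,-1)=42 g(9,1)=90 g(9,3)=75 g(9,5)=35 g(9,7)=9 g(9,9)=1
t=10: g(10,0)=132 g(10,2)=165 g(10,4)=110 g(10,6)=44 g(10,8)=10 g(10,10)=1
t=11: g(11,-1)=132 g(11,1)=297 g(11,3)=275 g(11,5)=154 g(11,7)=54 g(11,9)=11 g(11,11)=1
t=12: g(12,0)=429 g(12,2)=572 g(12,4)=429 g(12,6)=208 g(12,8)=65 g(12,10)=12 g(12,12)=1
Paths never hitting -2: Σ_s g(12,s) = 1716
Paths hitting -2: 2^12 - 1716 = 2380
P = 2380/4096 = 595/1024

Answer: 595/1024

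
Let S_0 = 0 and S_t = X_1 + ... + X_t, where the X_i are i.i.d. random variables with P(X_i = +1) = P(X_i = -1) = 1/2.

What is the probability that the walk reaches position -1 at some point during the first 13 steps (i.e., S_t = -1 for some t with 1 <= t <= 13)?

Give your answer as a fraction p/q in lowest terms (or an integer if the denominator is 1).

Count via complement. Let g(t,s) = #length-t paths at position s with S_1..S_t all ≠ -1.
g(t,s) = g(t-1,s-1) + g(t-1,s+1) for s ≠ -1; g(t,-1) = 0.
t=0: g(0,0)=1
t=1: g(1,1)=1
t=2: g(2,0)=1 g(2,2)=1
t=3: g(3,1)=2 g(3,3)=1
t=4: g(4,0)=2 g(4,2)=3 g(4,4)=1
t=5: g(5,1)=5 g(5,3)=4 g(5,5)=1
t=6: g(6,0)=5 g(6,2)=9 g(6,4)=5 g(6,6)=1
t=7: g(7,1)=14 g(7,3)=14 g(7,5)=6 g(7,7)=1
t=8: g(8,0)=14 g(8,2)=28 g(8,4)=20 g(8,6)=7 g(8,8)=1
t=9: g(9,1)=42 g(9,3)=48 g(9,5)=27 g(9,7)=8 g(9,9)=1
t=10: g(10,0)=42 g(10,2)=90 g(10,4)=75 g(10,6)=35 g(10,8)=9 g(10,10)=1
t=11: g(11,1)=132 g(11,3)=165 g(11,5)=110 g(11,7)=44 g(11,9)=10 g(11,11)=1
t=12: g(12,0)=132 g(12,2)=297 g(12,4)=275 g(12,6)=154 g(12,8)=54 g(12,10)=11 g(12,12)=1
t=13: g(13,1)=429 g(13,3)=572 g(13,5)=429 g(13,7)=208 g(13,9)=65 g(13,11)=12 g(13,13)=1
Paths never hitting -1: Σ_s g(13,s) = 1716
Paths hitting -1: 2^13 - 1716 = 6476
P = 6476/8192 = 1619/2048

Answer: 1619/2048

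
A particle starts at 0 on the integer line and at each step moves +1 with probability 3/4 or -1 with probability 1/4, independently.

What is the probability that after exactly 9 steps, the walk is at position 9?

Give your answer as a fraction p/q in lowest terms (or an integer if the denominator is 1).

Answer: 19683/262144

Derivation:
To reach position 9 after 9 steps: need 9 steps of +1 and 0 steps of -1.
Number of such sequences: C(9,9) = 1
Each has probability (3/4)^9 · (1/4)^0 = 19683/262144
P = 1 · 19683/262144 = 19683/262144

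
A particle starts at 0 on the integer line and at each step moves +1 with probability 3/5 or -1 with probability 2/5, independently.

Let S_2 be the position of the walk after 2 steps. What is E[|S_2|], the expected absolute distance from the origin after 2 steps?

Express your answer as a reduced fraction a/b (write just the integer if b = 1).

Answer: 26/25

Derivation:
S_2 takes values m ≡ 0 (mod 2) with |m| ≤ 2; P(S_2=m) = C(2,(2+m)/2) · (3/5)^((2+m)/2) · (2/5)^((2-m)/2).
Distribution: P(S=-2)=4/25, P(S=0)=12/25, P(S=2)=9/25
E[|S_2|] = Σ_m |m|·P(S_2=m) = 26/25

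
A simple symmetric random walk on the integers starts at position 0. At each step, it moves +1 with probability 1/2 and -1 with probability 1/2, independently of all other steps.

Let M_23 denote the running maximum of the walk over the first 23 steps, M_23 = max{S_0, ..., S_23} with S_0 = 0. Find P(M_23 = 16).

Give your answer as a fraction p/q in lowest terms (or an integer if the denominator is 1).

Let M_23 = max(S_0,...,S_23). Use the reflection principle: for j ≥ 1, #{paths with M_23 ≥ j} = #{S_23 ≥ j} + #{S_23 ≥ j+1}.
By reflection, #{M_23 ≥ 16} = #{S_23 ≥ 16} + #{S_23 ≥ 17} = 2048 + 2048 = 4096.
#{M_23 ≥ 17} = #{S_23 ≥ 17} + #{S_23 ≥ 18} = 2048 + 277 = 2325.
#{M_23 = 16} = 4096 - 2325 = 1771.
P(M_23 = 16) = 1771/8388608 = 1771/8388608

Answer: 1771/8388608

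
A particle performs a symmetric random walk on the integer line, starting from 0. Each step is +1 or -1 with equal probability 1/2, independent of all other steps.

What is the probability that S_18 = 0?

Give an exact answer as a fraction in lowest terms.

Answer: 12155/65536

Derivation:
To return to 0 after 18 steps: need exactly 9 steps of +1 and 9 of -1.
Favorable paths: C(18,9) = 48620
Total paths: 2^18 = 262144
P = 48620/262144 = 12155/65536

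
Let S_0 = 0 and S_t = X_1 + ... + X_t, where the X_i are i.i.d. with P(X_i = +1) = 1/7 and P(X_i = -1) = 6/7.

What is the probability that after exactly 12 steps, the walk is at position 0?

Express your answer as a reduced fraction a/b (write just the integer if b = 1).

To be at 0 after 12 steps: need exactly 6 steps of +1 and 6 of -1.
Number of such sequences: C(12,6) = 924
Each has probability (1/7)^6 · (6/7)^6 = 46656/13841287201
P = 924 · 46656/13841287201 = 6158592/1977326743

Answer: 6158592/1977326743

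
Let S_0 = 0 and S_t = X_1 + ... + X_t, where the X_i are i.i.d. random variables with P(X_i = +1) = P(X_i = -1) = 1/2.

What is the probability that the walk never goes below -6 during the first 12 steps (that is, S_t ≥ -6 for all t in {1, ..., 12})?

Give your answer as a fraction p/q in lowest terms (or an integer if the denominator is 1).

Let f(t,s) = #length-t paths at position s with S_1..S_t all ≥ -6.
f(t,s) = f(t-1,s-1) + f(t-1,s+1) for s ≥ -6; f(t,s) = 0 for s < -6.
t=0: f(0,0)=1
t=1: f(1,-1)=1 f(1,1)=1
t=2: f(2,-2)=1 f(2,0)=2 f(2,2)=1
t=3: f(3,-3)=1 f(3,-1)=3 f(3,1)=3 f(3,3)=1
t=4: f(4,-4)=1 f(4,-2)=4 f(4,0)=6 f(4,2)=4 f(4,4)=1
t=5: f(5,-5)=1 f(5,-3)=5 f(5,-1)=10 f(5,1)=10 f(5,3)=5 f(5,5)=1
t=6: f(6,-6)=1 f(6,-4)=6 f(6,-2)=15 f(6,0)=20 f(6,2)=15 f(6,4)=6 f(6,6)=1
t=7: f(7,-5)=7 f(7,-3)=21 f(7,-1)=35 f(7,1)=35 f(7,3)=21 f(7,5)=7 f(7,7)=1
t=8: f(8,-6)=7 f(8,-4)=28 f(8,-2)=56 f(8,0)=70 f(8,2)=56 f(8,4)=28 f(8,6)=8 f(8,8)=1
t=9: f(9,-5)=35 f(9,-3)=84 f(9,-1)=126 f(9,1)=126 f(9,3)=84 f(9,5)=36 f(9,7)=9 f(9,9)=1
t=10: f(10,-6)=35 f(10,-4)=119 f(10,-2)=210 f(10,0)=252 f(10,2)=210 f(10,4)=120 f(10,6)=45 f(10,8)=10 f(10,10)=1
t=11: f(11,-5)=154 f(11,-3)=329 f(11,-1)=462 f(11,1)=462 f(11,3)=330 f(11,5)=165 f(11,7)=55 f(11,9)=11 f(11,11)=1
t=12: f(12,-6)=154 f(12,-4)=483 f(12,-2)=791 f(12,0)=924 f(12,2)=792 f(12,4)=495 f(12,6)=220 f(12,8)=66 f(12,10)=12 f(12,12)=1
Σ_s f(12,s) = 3938
P = 3938/4096 = 1969/2048

Answer: 1969/2048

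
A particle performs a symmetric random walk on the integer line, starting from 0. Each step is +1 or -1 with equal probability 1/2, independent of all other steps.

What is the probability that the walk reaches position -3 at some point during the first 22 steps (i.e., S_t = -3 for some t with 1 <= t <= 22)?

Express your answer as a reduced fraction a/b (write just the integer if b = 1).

Answer: 548895/1048576

Derivation:
Count via complement. Let g(t,s) = #length-t paths at position s with S_1..S_t all ≠ -3.
g(t,s) = g(t-1,s-1) + g(t-1,s+1) for s ≠ -3; g(t,-3) = 0.
t=0: g(0,0)=1
t=1: g(1,-1)=1 g(1,1)=1
t=2: g(2,-2)=1 g(2,0)=2 g(2,2)=1
t=3: g(3,-1)=3 g(3,1)=3 g(3,3)=1
t=4: g(4,-2)=3 g(4,0)=6 g(4,2)=4 g(4,4)=1
t=5: g(5,-1)=9 g(5,1)=10 g(5,3)=5 g(5,5)=1
t=6: g(6,-2)=9 g(6,0)=19 g(6,2)=15 g(6,4)=6 g(6,6)=1
t=7: g(7,-1)=28 g(7,1)=34 g(7,3)=21 g(7,5)=7 g(7,7)=1
t=8: g(8,-2)=28 g(8,0)=62 g(8,2)=55 g(8,4)=28 g(8,6)=8 g(8,8)=1
t=9: g(9,-1)=90 g(9,1)=117 g(9,3)=83 g(9,5)=36 g(9,7)=9 g(9,9)=1
t=10: g(10,-2)=90 g(10,0)=207 g(10,2)=200 g(10,4)=119 g(10,6)=45 g(10,8)=10 g(10,10)=1
t=11: g(11,-1)=297 g(11,1)=407 g(11,3)=319 g(11,5)=164 g(11,7)=55 g(11,9)=11 g(11,11)=1
t=12: g(12,-2)=297 g(12,0)=704 g(12,2)=726 g(12,4)=483 g(12,6)=219 g(12,8)=66 g(12,10)=12 g(12,12)=1
t=13: g(13,-1)=1001 g(13,1)=1430 g(13,3)=1209 g(13,5)=702 g(13,7)=285 g(13,9)=78 g(13,11)=13 g(13,13)=1
t=14: g(14,-2)=1001 g(14,0)=2431 g(14,2)=2639 g(14,4)=1911 g(14,6)=987 g(14,8)=363 g(14,10)=91 g(14,12)=14 g(14,14)=1
t=15: g(15,-1)=3432 g(15,1)=5070 g(15,3)=4550 g(15,5)=2898 g(15,7)=1350 g(15,9)=454 g(15,11)=105 g(15,13)=15 g(15,15)=1
t=16: g(16,-2)=3432 g(16,0)=8502 g(16,2)=9620 g(16,4)=7448 g(16,6)=4248 g(16,8)=1804 g(16,10)=559 g(16,12)=120 g(16,14)=16 g(16,16)=1
t=17: g(17,-1)=11934 g(17,1)=18122 g(17,3)=17068 g(17,5)=11696 g(17,7)=6052 g(17,9)=2363 g(17,11)=679 g(17,13)=136 g(17,15)=17 g(17,17)=1
t=18: g(18,-2)=11934 g(18,0)=30056 g(18,2)=35190 g(18,4)=28764 g(18,6)=17748 g(18,8)=8415 g(18,10)=3042 g(18,12)=815 g(18,14)=153 g(18,16)=18 g(18,18)=1
t=19: g(19,-1)=41990 g(19,1)=65246 g(19,3)=63954 g(19,5)=46512 g(19,7)=26163 g(19,9)=11457 g(19,11)=3857 g(19,13)=968 g(19,15)=171 g(19,17)=19 g(19,19)=1
t=20: g(20,-2)=41990 g(20,0)=107236 g(20,2)=129200 g(20,4)=110466 g(20,6)=72675 g(20,8)=37620 g(20,10)=15314 g(20,12)=4825 g(20,14)=1139 g(20,16)=190 g(20,18)=20 g(20,20)=1
t=21: g(21,-1)=149226 g(21,1)=236436 g(21,3)=239666 g(21,5)=183141 g(21,7)=110295 g(21,9)=52934 g(21,11)=20139 g(21,13)=5964 g(21,15)=1329 g(21,17)=210 g(21,19)=21 g(21,21)=1
t=22: g(22,-2)=149226 g(22,0)=385662 g(22,2)=476102 g(22,4)=422807 g(22,6)=293436 g(22,8)=163229 g(22,10)=73073 g(22,12)=26103 g(22,14)=7293 g(22,16)=1539 g(22,18)=231 g(22,20)=22 g(22,22)=1
Paths never hitting -3: Σ_s g(22,s) = 1998724
Paths hitting -3: 2^22 - 1998724 = 2195580
P = 2195580/4194304 = 548895/1048576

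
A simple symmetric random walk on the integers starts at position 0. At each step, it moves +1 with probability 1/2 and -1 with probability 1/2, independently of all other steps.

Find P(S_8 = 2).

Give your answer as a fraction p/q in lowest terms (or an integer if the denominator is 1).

Answer: 7/32

Derivation:
To reach position 2 after 8 steps: need 5 steps of +1 and 3 of -1.
Favorable paths: C(8,5) = 56
Total paths: 2^8 = 256
P = 56/256 = 7/32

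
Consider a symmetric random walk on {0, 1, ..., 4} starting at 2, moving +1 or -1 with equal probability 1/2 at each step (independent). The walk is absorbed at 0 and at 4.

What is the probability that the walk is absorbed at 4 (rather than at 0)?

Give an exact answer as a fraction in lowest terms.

Answer: 1/2

Derivation:
Symmetric walk (p = 1/2): the harmonic-function argument gives P(hit 4 before 0 | start at 2) = a/N.
P = 2/4 = 1/2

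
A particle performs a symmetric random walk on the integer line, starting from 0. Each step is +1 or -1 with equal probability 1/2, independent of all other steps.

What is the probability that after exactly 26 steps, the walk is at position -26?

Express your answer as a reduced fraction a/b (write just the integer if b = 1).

To reach position -26 after 26 steps: need 0 steps of +1 and 26 of -1.
Favorable paths: C(26,0) = 1
Total paths: 2^26 = 67108864
P = 1/67108864 = 1/67108864

Answer: 1/67108864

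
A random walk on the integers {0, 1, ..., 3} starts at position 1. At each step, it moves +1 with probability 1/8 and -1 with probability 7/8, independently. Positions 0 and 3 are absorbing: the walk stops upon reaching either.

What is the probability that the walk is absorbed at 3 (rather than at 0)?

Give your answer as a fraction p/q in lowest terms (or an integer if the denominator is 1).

Answer: 1/57

Derivation:
Biased walk: p = 1/8, q = 7/8, r = q/p = 7
Gambler's ruin: P(hit 3 before 0 | start at 1) = (1 - r^a)/(1 - r^N)
r^1 = 7; r^3 = 343
P = (1 - 7) / (1 - 343) = -6 / -342 = 1/57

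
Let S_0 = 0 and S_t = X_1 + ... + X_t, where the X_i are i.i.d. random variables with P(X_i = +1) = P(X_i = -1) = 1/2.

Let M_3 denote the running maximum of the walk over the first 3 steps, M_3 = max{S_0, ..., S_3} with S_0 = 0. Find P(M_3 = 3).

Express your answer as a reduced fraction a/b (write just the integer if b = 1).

Let M_3 = max(S_0,...,S_3). Use the reflection principle: for j ≥ 1, #{paths with M_3 ≥ j} = #{S_3 ≥ j} + #{S_3 ≥ j+1}.
By reflection, #{M_3 ≥ 3} = #{S_3 ≥ 3} + #{S_3 ≥ 4} = 1 + 0 = 1.
#{M_3 ≥ 4} = #{S_3 ≥ 4} + #{S_3 ≥ 5} = 0 + 0 = 0.
#{M_3 = 3} = 1 - 0 = 1.
P(M_3 = 3) = 1/8 = 1/8

Answer: 1/8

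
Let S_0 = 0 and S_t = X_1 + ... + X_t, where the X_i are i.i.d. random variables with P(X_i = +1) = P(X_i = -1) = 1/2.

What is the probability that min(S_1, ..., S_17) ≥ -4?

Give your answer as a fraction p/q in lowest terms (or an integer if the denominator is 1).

Answer: 24973/32768

Derivation:
Let f(t,s) = #length-t paths at position s with S_1..S_t all ≥ -4.
f(t,s) = f(t-1,s-1) + f(t-1,s+1) for s ≥ -4; f(t,s) = 0 for s < -4.
t=0: f(0,0)=1
t=1: f(1,-1)=1 f(1,1)=1
t=2: f(2,-2)=1 f(2,0)=2 f(2,2)=1
t=3: f(3,-3)=1 f(3,-1)=3 f(3,1)=3 f(3,3)=1
t=4: f(4,-4)=1 f(4,-2)=4 f(4,0)=6 f(4,2)=4 f(4,4)=1
t=5: f(5,-3)=5 f(5,-1)=10 f(5,1)=10 f(5,3)=5 f(5,5)=1
t=6: f(6,-4)=5 f(6,-2)=15 f(6,0)=20 f(6,2)=15 f(6,4)=6 f(6,6)=1
t=7: f(7,-3)=20 f(7,-1)=35 f(7,1)=35 f(7,3)=21 f(7,5)=7 f(7,7)=1
t=8: f(8,-4)=20 f(8,-2)=55 f(8,0)=70 f(8,2)=56 f(8,4)=28 f(8,6)=8 f(8,8)=1
t=9: f(9,-3)=75 f(9,-1)=125 f(9,1)=126 f(9,3)=84 f(9,5)=36 f(9,7)=9 f(9,9)=1
t=10: f(10,-4)=75 f(10,-2)=200 f(10,0)=251 f(10,2)=210 f(10,4)=120 f(10,6)=45 f(10,8)=10 f(10,10)=1
t=11: f(11,-3)=275 f(11,-1)=451 f(11,1)=461 f(11,3)=330 f(11,5)=165 f(11,7)=55 f(11,9)=11 f(11,11)=1
t=12: f(12,-4)=275 f(12,-2)=726 f(12,0)=912 f(12,2)=791 f(12,4)=495 f(12,6)=220 f(12,8)=66 f(12,10)=12 f(12,12)=1
t=13: f(13,-3)=1001 f(13,-1)=1638 f(13,1)=1703 f(13,3)=1286 f(13,5)=715 f(13,7)=286 f(13,9)=78 f(13,11)=13 f(13,13)=1
t=14: f(14,-4)=1001 f(14,-2)=2639 f(14,0)=3341 f(14,2)=2989 f(14,4)=2001 f(14,6)=1001 f(14,8)=364 f(14,10)=91 f(14,12)=14 f(14,14)=1
t=15: f(15,-3)=3640 f(15,-1)=5980 f(15,1)=6330 f(15,3)=4990 f(15,5)=3002 f(15,7)=1365 f(15,9)=455 f(15,11)=105 f(15,13)=15 f(15,15)=1
t=16: f(16,-4)=3640 f(16,-2)=9620 f(16,0)=12310 f(16,2)=11320 f(16,4)=7992 f(16,6)=4367 f(16,8)=1820 f(16,10)=560 f(16,12)=120 f(16,14)=16 f(16,16)=1
t=17: f(17,-3)=13260 f(17,-1)=21930 f(17,1)=23630 f(17,3)=19312 f(17,5)=12359 f(17,7)=6187 f(17,9)=2380 f(17,11)=680 f(17,13)=136 f(17,15)=17 f(17,17)=1
Σ_s f(17,s) = 99892
P = 99892/131072 = 24973/32768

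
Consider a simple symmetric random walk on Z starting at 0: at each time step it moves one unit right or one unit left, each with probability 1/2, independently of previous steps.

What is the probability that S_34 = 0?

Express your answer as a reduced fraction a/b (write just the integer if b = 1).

Answer: 583401555/4294967296

Derivation:
To return to 0 after 34 steps: need exactly 17 steps of +1 and 17 of -1.
Favorable paths: C(34,17) = 2333606220
Total paths: 2^34 = 17179869184
P = 2333606220/17179869184 = 583401555/4294967296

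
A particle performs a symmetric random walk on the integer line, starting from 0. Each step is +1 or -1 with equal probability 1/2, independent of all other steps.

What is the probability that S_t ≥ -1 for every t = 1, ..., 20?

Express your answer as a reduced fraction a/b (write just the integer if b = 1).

Let f(t,s) = #length-t paths at position s with S_1..S_t all ≥ -1.
f(t,s) = f(t-1,s-1) + f(t-1,s+1) for s ≥ -1; f(t,s) = 0 for s < -1.
t=0: f(0,0)=1
t=1: f(1,-1)=1 f(1,1)=1
t=2: f(2,0)=2 f(2,2)=1
t=3: f(3,-1)=2 f(3,1)=3 f(3,3)=1
t=4: f(4,0)=5 f(4,2)=4 f(4,4)=1
t=5: f(5,-1)=5 f(5,1)=9 f(5,3)=5 f(5,5)=1
t=6: f(6,0)=14 f(6,2)=14 f(6,4)=6 f(6,6)=1
t=7: f(7,-1)=14 f(7,1)=28 f(7,3)=20 f(7,5)=7 f(7,7)=1
t=8: f(8,0)=42 f(8,2)=48 f(8,4)=27 f(8,6)=8 f(8,8)=1
t=9: f(9,-1)=42 f(9,1)=90 f(9,3)=75 f(9,5)=35 f(9,7)=9 f(9,9)=1
t=10: f(10,0)=132 f(10,2)=165 f(10,4)=110 f(10,6)=44 f(10,8)=10 f(10,10)=1
t=11: f(11,-1)=132 f(11,1)=297 f(11,3)=275 f(11,5)=154 f(11,7)=54 f(11,9)=11 f(11,11)=1
t=12: f(12,0)=429 f(12,2)=572 f(12,4)=429 f(12,6)=208 f(12,8)=65 f(12,10)=12 f(12,12)=1
t=13: f(13,-1)=429 f(13,1)=1001 f(13,3)=1001 f(13,5)=637 f(13,7)=273 f(13,9)=77 f(13,11)=13 f(13,13)=1
t=14: f(14,0)=1430 f(14,2)=2002 f(14,4)=1638 f(14,6)=910 f(14,8)=350 f(14,10)=90 f(14,12)=14 f(14,14)=1
t=15: f(15,-1)=1430 f(15,1)=3432 f(15,3)=3640 f(15,5)=2548 f(15,7)=1260 f(15,9)=440 f(15,11)=104 f(15,13)=15 f(15,15)=1
t=16: f(16,0)=4862 f(16,2)=7072 f(16,4)=6188 f(16,6)=3808 f(16,8)=1700 f(16,10)=544 f(16,12)=119 f(16,14)=16 f(16,16)=1
t=17: f(17,-1)=4862 f(17,1)=11934 f(17,3)=13260 f(17,5)=9996 f(17,7)=5508 f(17,9)=2244 f(17,11)=663 f(17,13)=135 f(17,15)=17 f(17,17)=1
t=18: f(18,0)=16796 f(18,2)=25194 f(18,4)=23256 f(18,6)=15504 f(18,8)=7752 f(18,10)=2907 f(18,12)=798 f(18,14)=152 f(18,16)=18 f(18,18)=1
t=19: f(19,-1)=16796 f(19,1)=41990 f(19,3)=48450 f(19,5)=38760 f(19,7)=23256 f(19,9)=10659 f(19,11)=3705 f(19,13)=950 f(19,15)=170 f(19,17)=19 f(19,19)=1
t=20: f(20,0)=58786 f(20,2)=90440 f(20,4)=87210 f(20,6)=62016 f(20,8)=33915 f(20,10)=14364 f(20,12)=4655 f(20,14)=1120 f(20,16)=189 f(20,18)=20 f(20,20)=1
Σ_s f(20,s) = 352716
P = 352716/1048576 = 88179/262144

Answer: 88179/262144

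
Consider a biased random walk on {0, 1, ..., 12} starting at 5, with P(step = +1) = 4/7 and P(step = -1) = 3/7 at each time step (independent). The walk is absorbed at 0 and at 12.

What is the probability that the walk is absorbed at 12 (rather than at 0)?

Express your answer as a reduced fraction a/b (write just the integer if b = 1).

Answer: 12795904/16245775

Derivation:
Biased walk: p = 4/7, q = 3/7, r = q/p = 3/4
Gambler's ruin: P(hit 12 before 0 | start at 5) = (1 - r^a)/(1 - r^N)
r^5 = 243/1024; r^12 = 531441/16777216
P = (1 - 243/1024) / (1 - 531441/16777216) = 781/1024 / 16245775/16777216 = 12795904/16245775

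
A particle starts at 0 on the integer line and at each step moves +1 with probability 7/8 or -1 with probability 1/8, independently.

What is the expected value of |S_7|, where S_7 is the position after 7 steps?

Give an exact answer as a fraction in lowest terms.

S_7 takes values m ≡ 1 (mod 2) with |m| ≤ 7; P(S_7=m) = C(7,(7+m)/2) · (7/8)^((7+m)/2) · (1/8)^((7-m)/2).
Distribution: P(S=-7)=1/2097152, P(S=-5)=49/2097152, P(S=-3)=1029/2097152, P(S=-1)=12005/2097152, P(S=1)=84035/2097152, P(S=3)=352947/2097152, P(S=5)=823543/2097152, P(S=7)=823543/2097152
E[|S_7|] = Σ_m |m|·P(S_7=m) = 345023/65536

Answer: 345023/65536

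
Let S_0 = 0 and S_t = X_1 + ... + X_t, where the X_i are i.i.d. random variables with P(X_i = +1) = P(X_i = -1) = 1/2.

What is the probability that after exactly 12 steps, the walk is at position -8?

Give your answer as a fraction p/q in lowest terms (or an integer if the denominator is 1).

Answer: 33/2048

Derivation:
To reach position -8 after 12 steps: need 2 steps of +1 and 10 of -1.
Favorable paths: C(12,2) = 66
Total paths: 2^12 = 4096
P = 66/4096 = 33/2048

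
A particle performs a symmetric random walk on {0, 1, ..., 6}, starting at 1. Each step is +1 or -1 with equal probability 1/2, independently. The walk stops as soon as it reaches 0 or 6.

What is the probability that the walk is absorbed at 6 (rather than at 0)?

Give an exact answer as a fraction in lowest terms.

Symmetric walk (p = 1/2): the harmonic-function argument gives P(hit 6 before 0 | start at 1) = a/N.
P = 1/6 = 1/6

Answer: 1/6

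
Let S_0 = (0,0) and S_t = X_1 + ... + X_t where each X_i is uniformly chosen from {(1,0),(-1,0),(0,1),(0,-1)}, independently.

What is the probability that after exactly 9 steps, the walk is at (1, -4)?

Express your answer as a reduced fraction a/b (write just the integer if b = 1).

Answer: 189/16384

Derivation:
Let h be the number of horizontal steps (so 9-h are vertical). To end at (1,-4) need (h+1)/2 right-steps and ((9-h)-4)/2 up-steps.
Sum over h with 1 ≤ h ≤ 5, h ≡ 1 (mod 2), 9-h ≡ 0 (mod 2):
h=1: C(9,1)·C(1,1)·C(8,2) = 9·1·28 = 252
h=3: C(9,3)·C(3,2)·C(6,1) = 84·3·6 = 1512
h=5: C(9,5)·C(5,3)·C(4,0) = 126·10·1 = 1260
Total favorable: 3024
Total paths: 4^9 = 262144
P = 3024/262144 = 189/16384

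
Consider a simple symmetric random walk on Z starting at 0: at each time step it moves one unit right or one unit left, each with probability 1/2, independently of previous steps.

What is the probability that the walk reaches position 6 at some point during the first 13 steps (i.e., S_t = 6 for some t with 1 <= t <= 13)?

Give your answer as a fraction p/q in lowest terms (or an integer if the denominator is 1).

Count via complement. Let g(t,s) = #length-t paths at position s with S_1..S_t all ≠ 6.
g(t,s) = g(t-1,s-1) + g(t-1,s+1) for s ≠ 6; g(t,6) = 0.
t=0: g(0,0)=1
t=1: g(1,-1)=1 g(1,1)=1
t=2: g(2,-2)=1 g(2,0)=2 g(2,2)=1
t=3: g(3,-3)=1 g(3,-1)=3 g(3,1)=3 g(3,3)=1
t=4: g(4,-4)=1 g(4,-2)=4 g(4,0)=6 g(4,2)=4 g(4,4)=1
t=5: g(5,-5)=1 g(5,-3)=5 g(5,-1)=10 g(5,1)=10 g(5,3)=5 g(5,5)=1
t=6: g(6,-6)=1 g(6,-4)=6 g(6,-2)=15 g(6,0)=20 g(6,2)=15 g(6,4)=6
t=7: g(7,-7)=1 g(7,-5)=7 g(7,-3)=21 g(7,-1)=35 g(7,1)=35 g(7,3)=21 g(7,5)=6
t=8: g(8,-8)=1 g(8,-6)=8 g(8,-4)=28 g(8,-2)=56 g(8,0)=70 g(8,2)=56 g(8,4)=27
t=9: g(9,-9)=1 g(9,-7)=9 g(9,-5)=36 g(9,-3)=84 g(9,-1)=126 g(9,1)=126 g(9,3)=83 g(9,5)=27
t=10: g(10,-10)=1 g(10,-8)=10 g(10,-6)=45 g(10,-4)=120 g(10,-2)=210 g(10,0)=252 g(10,2)=209 g(10,4)=110
t=11: g(11,-11)=1 g(11,-9)=11 g(11,-7)=55 g(11,-5)=165 g(11,-3)=330 g(11,-1)=462 g(11,1)=461 g(11,3)=319 g(11,5)=110
t=12: g(12,-12)=1 g(12,-10)=12 g(12,-8)=66 g(12,-6)=220 g(12,-4)=495 g(12,-2)=792 g(12,0)=923 g(12,2)=780 g(12,4)=429
t=13: g(13,-13)=1 g(13,-11)=13 g(13,-9)=78 g(13,-7)=286 g(13,-5)=715 g(13,-3)=1287 g(13,-1)=1715 g(13,1)=1703 g(13,3)=1209 g(13,5)=429
Paths never hitting 6: Σ_s g(13,s) = 7436
Paths hitting 6: 2^13 - 7436 = 756
P = 756/8192 = 189/2048

Answer: 189/2048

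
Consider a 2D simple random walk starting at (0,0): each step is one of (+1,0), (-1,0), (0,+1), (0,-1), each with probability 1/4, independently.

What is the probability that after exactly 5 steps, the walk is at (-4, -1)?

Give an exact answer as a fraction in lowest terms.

Let h be the number of horizontal steps (so 5-h are vertical). To end at (-4,-1) need (h-4)/2 right-steps and ((5-h)-1)/2 up-steps.
Sum over h with 4 ≤ h ≤ 4, h ≡ 0 (mod 2), 5-h ≡ 1 (mod 2):
h=4: C(5,4)·C(4,0)·C(1,0) = 5·1·1 = 5
Total favorable: 5
Total paths: 4^5 = 1024
P = 5/1024 = 5/1024

Answer: 5/1024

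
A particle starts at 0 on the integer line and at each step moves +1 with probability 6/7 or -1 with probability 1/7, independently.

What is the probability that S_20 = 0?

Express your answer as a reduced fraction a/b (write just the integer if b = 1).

Answer: 11171488813056/79792266297612001

Derivation:
To be at 0 after 20 steps: need exactly 10 steps of +1 and 10 of -1.
Number of such sequences: C(20,10) = 184756
Each has probability (6/7)^10 · (1/7)^10 = 60466176/79792266297612001
P = 184756 · 60466176/79792266297612001 = 11171488813056/79792266297612001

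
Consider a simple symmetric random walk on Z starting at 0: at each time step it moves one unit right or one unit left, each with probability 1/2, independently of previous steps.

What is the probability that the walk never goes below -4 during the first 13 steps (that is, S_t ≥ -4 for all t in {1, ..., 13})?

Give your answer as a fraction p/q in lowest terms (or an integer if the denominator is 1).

Let f(t,s) = #length-t paths at position s with S_1..S_t all ≥ -4.
f(t,s) = f(t-1,s-1) + f(t-1,s+1) for s ≥ -4; f(t,s) = 0 for s < -4.
t=0: f(0,0)=1
t=1: f(1,-1)=1 f(1,1)=1
t=2: f(2,-2)=1 f(2,0)=2 f(2,2)=1
t=3: f(3,-3)=1 f(3,-1)=3 f(3,1)=3 f(3,3)=1
t=4: f(4,-4)=1 f(4,-2)=4 f(4,0)=6 f(4,2)=4 f(4,4)=1
t=5: f(5,-3)=5 f(5,-1)=10 f(5,1)=10 f(5,3)=5 f(5,5)=1
t=6: f(6,-4)=5 f(6,-2)=15 f(6,0)=20 f(6,2)=15 f(6,4)=6 f(6,6)=1
t=7: f(7,-3)=20 f(7,-1)=35 f(7,1)=35 f(7,3)=21 f(7,5)=7 f(7,7)=1
t=8: f(8,-4)=20 f(8,-2)=55 f(8,0)=70 f(8,2)=56 f(8,4)=28 f(8,6)=8 f(8,8)=1
t=9: f(9,-3)=75 f(9,-1)=125 f(9,1)=126 f(9,3)=84 f(9,5)=36 f(9,7)=9 f(9,9)=1
t=10: f(10,-4)=75 f(10,-2)=200 f(10,0)=251 f(10,2)=210 f(10,4)=120 f(10,6)=45 f(10,8)=10 f(10,10)=1
t=11: f(11,-3)=275 f(11,-1)=451 f(11,1)=461 f(11,3)=330 f(11,5)=165 f(11,7)=55 f(11,9)=11 f(11,11)=1
t=12: f(12,-4)=275 f(12,-2)=726 f(12,0)=912 f(12,2)=791 f(12,4)=495 f(12,6)=220 f(12,8)=66 f(12,10)=12 f(12,12)=1
t=13: f(13,-3)=1001 f(13,-1)=1638 f(13,1)=1703 f(13,3)=1286 f(13,5)=715 f(13,7)=286 f(13,9)=78 f(13,11)=13 f(13,13)=1
Σ_s f(13,s) = 6721
P = 6721/8192 = 6721/8192

Answer: 6721/8192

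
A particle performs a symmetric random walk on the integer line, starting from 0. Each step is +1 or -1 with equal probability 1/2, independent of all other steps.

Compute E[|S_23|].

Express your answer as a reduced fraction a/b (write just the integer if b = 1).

S_23 takes values m ≡ 1 (mod 2) with |m| ≤ 23; P(S_23=m) = C(23,(23+m)/2)/2^23.
Total paths: 2^23 = 8388608
Distribution: P(S=-23)=1/8388608, P(S=-21)=23/8388608, P(S=-19)=253/8388608, P(S=-17)=1771/8388608, P(S=-15)=8855/8388608, P(S=-13)=33649/8388608, P(S=-11)=100947/8388608, P(S=-9)=245157/8388608, P(S=-7)=490314/8388608, P(S=-5)=817190/8388608, P(S=-3)=1144066/8388608, P(S=-1)=1352078/8388608, P(S=1)=1352078/8388608, P(S=3)=1144066/8388608, P(S=5)=817190/8388608, P(S=7)=490314/8388608, P(S=9)=245157/8388608, P(S=11)=100947/8388608, P(S=13)=33649/8388608, P(S=15)=8855/8388608, P(S=17)=1771/8388608, P(S=19)=253/8388608, P(S=21)=23/8388608, P(S=23)=1/8388608
E[|S_23|] = Σ_m |m|·P(S_23=m) = 32449872/8388608 = 2028117/524288

Answer: 2028117/524288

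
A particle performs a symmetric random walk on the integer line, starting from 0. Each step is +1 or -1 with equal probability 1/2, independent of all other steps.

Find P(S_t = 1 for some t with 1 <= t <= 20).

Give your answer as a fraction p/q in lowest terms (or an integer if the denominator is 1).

Answer: 215955/262144

Derivation:
Count via complement. Let g(t,s) = #length-t paths at position s with S_1..S_t all ≠ 1.
g(t,s) = g(t-1,s-1) + g(t-1,s+1) for s ≠ 1; g(t,1) = 0.
t=0: g(0,0)=1
t=1: g(1,-1)=1
t=2: g(2,-2)=1 g(2,0)=1
t=3: g(3,-3)=1 g(3,-1)=2
t=4: g(4,-4)=1 g(4,-2)=3 g(4,0)=2
t=5: g(5,-5)=1 g(5,-3)=4 g(5,-1)=5
t=6: g(6,-6)=1 g(6,-4)=5 g(6,-2)=9 g(6,0)=5
t=7: g(7,-7)=1 g(7,-5)=6 g(7,-3)=14 g(7,-1)=14
t=8: g(8,-8)=1 g(8,-6)=7 g(8,-4)=20 g(8,-2)=28 g(8,0)=14
t=9: g(9,-9)=1 g(9,-7)=8 g(9,-5)=27 g(9,-3)=48 g(9,-1)=42
t=10: g(10,-10)=1 g(10,-8)=9 g(10,-6)=35 g(10,-4)=75 g(10,-2)=90 g(10,0)=42
t=11: g(11,-11)=1 g(11,-9)=10 g(11,-7)=44 g(11,-5)=110 g(11,-3)=165 g(11,-1)=132
t=12: g(12,-12)=1 g(12,-10)=11 g(12,-8)=54 g(12,-6)=154 g(12,-4)=275 g(12,-2)=297 g(12,0)=132
t=13: g(13,-13)=1 g(13,-11)=12 g(13,-9)=65 g(13,-7)=208 g(13,-5)=429 g(13,-3)=572 g(13,-1)=429
t=14: g(14,-14)=1 g(14,-12)=13 g(14,-10)=77 g(14,-8)=273 g(14,-6)=637 g(14,-4)=1001 g(14,-2)=1001 g(14,0)=429
t=15: g(15,-15)=1 g(15,-13)=14 g(15,-11)=90 g(15,-9)=350 g(15,-7)=910 g(15,-5)=1638 g(15,-3)=2002 g(15,-1)=1430
t=16: g(16,-16)=1 g(16,-14)=15 g(16,-12)=104 g(16,-10)=440 g(16,-8)=1260 g(16,-6)=2548 g(16,-4)=3640 g(16,-2)=3432 g(16,0)=1430
t=17: g(17,-17)=1 g(17,-15)=16 g(17,-13)=119 g(17,-11)=544 g(17,-9)=1700 g(17,-7)=3808 g(17,-5)=6188 g(17,-3)=7072 g(17,-1)=4862
t=18: g(18,-18)=1 g(18,-16)=17 g(18,-14)=135 g(18,-12)=663 g(18,-10)=2244 g(18,-8)=5508 g(18,-6)=9996 g(18,-4)=13260 g(18,-2)=11934 g(18,0)=4862
t=19: g(19,-19)=1 g(19,-17)=18 g(19,-15)=152 g(19,-13)=798 g(19,-11)=2907 g(19,-9)=7752 g(19,-7)=15504 g(19,-5)=23256 g(19,-3)=25194 g(19,-1)=16796
t=20: g(20,-20)=1 g(20,-18)=19 g(20,-16)=170 g(20,-14)=950 g(20,-12)=3705 g(20,-10)=10659 g(20,-8)=23256 g(20,-6)=38760 g(20,-4)=48450 g(20,-2)=41990 g(20,0)=16796
Paths never hitting 1: Σ_s g(20,s) = 184756
Paths hitting 1: 2^20 - 184756 = 863820
P = 863820/1048576 = 215955/262144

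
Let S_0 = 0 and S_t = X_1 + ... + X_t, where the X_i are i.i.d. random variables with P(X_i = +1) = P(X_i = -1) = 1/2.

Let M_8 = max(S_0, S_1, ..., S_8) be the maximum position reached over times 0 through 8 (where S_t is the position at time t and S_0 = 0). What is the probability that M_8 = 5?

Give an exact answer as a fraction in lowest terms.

Answer: 1/32

Derivation:
Let M_8 = max(S_0,...,S_8). Use the reflection principle: for j ≥ 1, #{paths with M_8 ≥ j} = #{S_8 ≥ j} + #{S_8 ≥ j+1}.
By reflection, #{M_8 ≥ 5} = #{S_8 ≥ 5} + #{S_8 ≥ 6} = 9 + 9 = 18.
#{M_8 ≥ 6} = #{S_8 ≥ 6} + #{S_8 ≥ 7} = 9 + 1 = 10.
#{M_8 = 5} = 18 - 10 = 8.
P(M_8 = 5) = 8/256 = 1/32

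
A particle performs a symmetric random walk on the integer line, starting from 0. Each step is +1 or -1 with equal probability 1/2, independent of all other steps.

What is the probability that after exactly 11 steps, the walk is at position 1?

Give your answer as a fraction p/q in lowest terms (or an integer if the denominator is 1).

Answer: 231/1024

Derivation:
To reach position 1 after 11 steps: need 6 steps of +1 and 5 of -1.
Favorable paths: C(11,6) = 462
Total paths: 2^11 = 2048
P = 462/2048 = 231/1024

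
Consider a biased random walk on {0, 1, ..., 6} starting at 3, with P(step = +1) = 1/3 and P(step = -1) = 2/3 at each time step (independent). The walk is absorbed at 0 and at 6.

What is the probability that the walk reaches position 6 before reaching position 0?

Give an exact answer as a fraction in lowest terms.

Biased walk: p = 1/3, q = 2/3, r = q/p = 2
Gambler's ruin: P(hit 6 before 0 | start at 3) = (1 - r^a)/(1 - r^N)
r^3 = 8; r^6 = 64
P = (1 - 8) / (1 - 64) = -7 / -63 = 1/9

Answer: 1/9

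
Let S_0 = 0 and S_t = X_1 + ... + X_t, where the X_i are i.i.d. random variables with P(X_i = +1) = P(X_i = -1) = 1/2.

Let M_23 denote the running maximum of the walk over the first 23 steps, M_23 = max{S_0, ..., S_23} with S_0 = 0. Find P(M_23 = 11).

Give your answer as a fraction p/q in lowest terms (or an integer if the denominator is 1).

Answer: 100947/8388608

Derivation:
Let M_23 = max(S_0,...,S_23). Use the reflection principle: for j ≥ 1, #{paths with M_23 ≥ j} = #{S_23 ≥ j} + #{S_23 ≥ j+1}.
By reflection, #{M_23 ≥ 11} = #{S_23 ≥ 11} + #{S_23 ≥ 12} = 145499 + 44552 = 190051.
#{M_23 ≥ 12} = #{S_23 ≥ 12} + #{S_23 ≥ 13} = 44552 + 44552 = 89104.
#{M_23 = 11} = 190051 - 89104 = 100947.
P(M_23 = 11) = 100947/8388608 = 100947/8388608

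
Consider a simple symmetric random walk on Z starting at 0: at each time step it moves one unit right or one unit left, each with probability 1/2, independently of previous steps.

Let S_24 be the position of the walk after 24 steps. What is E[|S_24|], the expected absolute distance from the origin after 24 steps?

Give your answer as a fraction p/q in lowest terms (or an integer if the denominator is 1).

Answer: 2028117/524288

Derivation:
S_24 takes values m ≡ 0 (mod 2) with |m| ≤ 24; P(S_24=m) = C(24,(24+m)/2)/2^24.
Total paths: 2^24 = 16777216
Distribution: P(S=-24)=1/16777216, P(S=-22)=24/16777216, P(S=-20)=276/16777216, P(S=-18)=2024/16777216, P(S=-16)=10626/16777216, P(S=-14)=42504/16777216, P(S=-12)=134596/16777216, P(S=-10)=346104/16777216, P(S=-8)=735471/16777216, P(S=-6)=1307504/16777216, P(S=-4)=1961256/16777216, P(S=-2)=2496144/16777216, P(S=0)=2704156/16777216, P(S=2)=2496144/16777216, P(S=4)=1961256/16777216, P(S=6)=1307504/16777216, P(S=8)=735471/16777216, P(S=10)=346104/16777216, P(S=12)=134596/16777216, P(S=14)=42504/16777216, P(S=16)=10626/16777216, P(S=18)=2024/16777216, P(S=20)=276/16777216, P(S=22)=24/16777216, P(S=24)=1/16777216
E[|S_24|] = Σ_m |m|·P(S_24=m) = 64899744/16777216 = 2028117/524288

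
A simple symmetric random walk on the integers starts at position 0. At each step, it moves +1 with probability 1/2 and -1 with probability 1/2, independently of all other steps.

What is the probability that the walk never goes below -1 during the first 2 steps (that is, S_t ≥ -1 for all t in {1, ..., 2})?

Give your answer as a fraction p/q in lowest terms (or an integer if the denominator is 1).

Let f(t,s) = #length-t paths at position s with S_1..S_t all ≥ -1.
f(t,s) = f(t-1,s-1) + f(t-1,s+1) for s ≥ -1; f(t,s) = 0 for s < -1.
t=0: f(0,0)=1
t=1: f(1,-1)=1 f(1,1)=1
t=2: f(2,0)=2 f(2,2)=1
Σ_s f(2,s) = 3
P = 3/4 = 3/4

Answer: 3/4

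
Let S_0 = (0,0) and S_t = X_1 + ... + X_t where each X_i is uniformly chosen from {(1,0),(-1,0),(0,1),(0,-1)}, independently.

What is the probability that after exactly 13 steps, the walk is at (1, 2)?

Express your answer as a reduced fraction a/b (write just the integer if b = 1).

Let h be the number of horizontal steps (so 13-h are vertical). To end at (1,2) need (h+1)/2 right-steps and ((13-h)+2)/2 up-steps.
Sum over h with 1 ≤ h ≤ 11, h ≡ 1 (mod 2), 13-h ≡ 0 (mod 2):
h=1: C(13,1)·C(1,1)·C(12,7) = 13·1·792 = 10296
h=3: C(13,3)·C(3,2)·C(10,6) = 286·3·210 = 180180
h=5: C(13,5)·C(5,3)·C(8,5) = 1287·10·56 = 720720
h=7: C(13,7)·C(7,4)·C(6,4) = 1716·35·15 = 900900
h=9: C(13,9)·C(9,5)·C(4,3) = 715·126·4 = 360360
h=11: C(13,11)·C(11,6)·C(2,2) = 78·462·1 = 36036
Total favorable: 2208492
Total paths: 4^13 = 67108864
P = 2208492/67108864 = 552123/16777216

Answer: 552123/16777216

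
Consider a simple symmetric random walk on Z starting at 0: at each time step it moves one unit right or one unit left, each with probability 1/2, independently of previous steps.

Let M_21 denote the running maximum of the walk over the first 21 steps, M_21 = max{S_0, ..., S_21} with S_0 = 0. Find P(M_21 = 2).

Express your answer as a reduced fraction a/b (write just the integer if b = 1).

Answer: 146965/1048576

Derivation:
Let M_21 = max(S_0,...,S_21). Use the reflection principle: for j ≥ 1, #{paths with M_21 ≥ j} = #{S_21 ≥ j} + #{S_21 ≥ j+1}.
By reflection, #{M_21 ≥ 2} = #{S_21 ≥ 2} + #{S_21 ≥ 3} = 695860 + 695860 = 1391720.
#{M_21 ≥ 3} = #{S_21 ≥ 3} + #{S_21 ≥ 4} = 695860 + 401930 = 1097790.
#{M_21 = 2} = 1391720 - 1097790 = 293930.
P(M_21 = 2) = 293930/2097152 = 146965/1048576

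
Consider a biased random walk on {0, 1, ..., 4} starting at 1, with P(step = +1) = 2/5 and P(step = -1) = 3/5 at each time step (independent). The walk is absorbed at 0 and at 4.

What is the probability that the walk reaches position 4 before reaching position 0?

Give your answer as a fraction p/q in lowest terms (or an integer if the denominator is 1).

Answer: 8/65

Derivation:
Biased walk: p = 2/5, q = 3/5, r = q/p = 3/2
Gambler's ruin: P(hit 4 before 0 | start at 1) = (1 - r^a)/(1 - r^N)
r^1 = 3/2; r^4 = 81/16
P = (1 - 3/2) / (1 - 81/16) = -1/2 / -65/16 = 8/65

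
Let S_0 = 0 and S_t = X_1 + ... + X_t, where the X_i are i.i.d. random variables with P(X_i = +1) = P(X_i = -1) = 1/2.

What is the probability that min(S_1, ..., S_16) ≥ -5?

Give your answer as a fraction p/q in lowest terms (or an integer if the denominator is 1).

Let f(t,s) = #length-t paths at position s with S_1..S_t all ≥ -5.
f(t,s) = f(t-1,s-1) + f(t-1,s+1) for s ≥ -5; f(t,s) = 0 for s < -5.
t=0: f(0,0)=1
t=1: f(1,-1)=1 f(1,1)=1
t=2: f(2,-2)=1 f(2,0)=2 f(2,2)=1
t=3: f(3,-3)=1 f(3,-1)=3 f(3,1)=3 f(3,3)=1
t=4: f(4,-4)=1 f(4,-2)=4 f(4,0)=6 f(4,2)=4 f(4,4)=1
t=5: f(5,-5)=1 f(5,-3)=5 f(5,-1)=10 f(5,1)=10 f(5,3)=5 f(5,5)=1
t=6: f(6,-4)=6 f(6,-2)=15 f(6,0)=20 f(6,2)=15 f(6,4)=6 f(6,6)=1
t=7: f(7,-5)=6 f(7,-3)=21 f(7,-1)=35 f(7,1)=35 f(7,3)=21 f(7,5)=7 f(7,7)=1
t=8: f(8,-4)=27 f(8,-2)=56 f(8,0)=70 f(8,2)=56 f(8,4)=28 f(8,6)=8 f(8,8)=1
t=9: f(9,-5)=27 f(9,-3)=83 f(9,-1)=126 f(9,1)=126 f(9,3)=84 f(9,5)=36 f(9,7)=9 f(9,9)=1
t=10: f(10,-4)=110 f(10,-2)=209 f(10,0)=252 f(10,2)=210 f(10,4)=120 f(10,6)=45 f(10,8)=10 f(10,10)=1
t=11: f(11,-5)=110 f(11,-3)=319 f(11,-1)=461 f(11,1)=462 f(11,3)=330 f(11,5)=165 f(11,7)=55 f(11,9)=11 f(11,11)=1
t=12: f(12,-4)=429 f(12,-2)=780 f(12,0)=923 f(12,2)=792 f(12,4)=495 f(12,6)=220 f(12,8)=66 f(12,10)=12 f(12,12)=1
t=13: f(13,-5)=429 f(13,-3)=1209 f(13,-1)=1703 f(13,1)=1715 f(13,3)=1287 f(13,5)=715 f(13,7)=286 f(13,9)=78 f(13,11)=13 f(13,13)=1
t=14: f(14,-4)=1638 f(14,-2)=2912 f(14,0)=3418 f(14,2)=3002 f(14,4)=2002 f(14,6)=1001 f(14,8)=364 f(14,10)=91 f(14,12)=14 f(14,14)=1
t=15: f(15,-5)=1638 f(15,-3)=4550 f(15,-1)=6330 f(15,1)=6420 f(15,3)=5004 f(15,5)=3003 f(15,7)=1365 f(15,9)=455 f(15,11)=105 f(15,13)=15 f(15,15)=1
t=16: f(16,-4)=6188 f(16,-2)=10880 f(16,0)=12750 f(16,2)=11424 f(16,4)=8007 f(16,6)=4368 f(16,8)=1820 f(16,10)=560 f(16,12)=120 f(16,14)=16 f(16,16)=1
Σ_s f(16,s) = 56134
P = 56134/65536 = 28067/32768

Answer: 28067/32768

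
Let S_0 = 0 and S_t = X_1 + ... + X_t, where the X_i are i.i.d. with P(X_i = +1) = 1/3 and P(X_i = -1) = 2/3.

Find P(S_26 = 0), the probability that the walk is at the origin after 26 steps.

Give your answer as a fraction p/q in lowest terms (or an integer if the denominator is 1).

Answer: 85201715200/2541865828329

Derivation:
To be at 0 after 26 steps: need exactly 13 steps of +1 and 13 of -1.
Number of such sequences: C(26,13) = 10400600
Each has probability (1/3)^13 · (2/3)^13 = 8192/2541865828329
P = 10400600 · 8192/2541865828329 = 85201715200/2541865828329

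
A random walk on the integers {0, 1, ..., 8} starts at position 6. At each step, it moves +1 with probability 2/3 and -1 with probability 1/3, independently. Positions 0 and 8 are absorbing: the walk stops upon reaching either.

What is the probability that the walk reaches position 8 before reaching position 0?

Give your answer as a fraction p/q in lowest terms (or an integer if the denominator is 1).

Answer: 84/85

Derivation:
Biased walk: p = 2/3, q = 1/3, r = q/p = 1/2
Gambler's ruin: P(hit 8 before 0 | start at 6) = (1 - r^a)/(1 - r^N)
r^6 = 1/64; r^8 = 1/256
P = (1 - 1/64) / (1 - 1/256) = 63/64 / 255/256 = 84/85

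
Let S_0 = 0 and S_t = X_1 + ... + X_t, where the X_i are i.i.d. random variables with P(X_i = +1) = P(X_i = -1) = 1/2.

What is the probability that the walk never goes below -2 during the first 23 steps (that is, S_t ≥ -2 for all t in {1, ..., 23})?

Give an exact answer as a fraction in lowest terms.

Let f(t,s) = #length-t paths at position s with S_1..S_t all ≥ -2.
f(t,s) = f(t-1,s-1) + f(t-1,s+1) for s ≥ -2; f(t,s) = 0 for s < -2.
t=0: f(0,0)=1
t=1: f(1,-1)=1 f(1,1)=1
t=2: f(2,-2)=1 f(2,0)=2 f(2,2)=1
t=3: f(3,-1)=3 f(3,1)=3 f(3,3)=1
t=4: f(4,-2)=3 f(4,0)=6 f(4,2)=4 f(4,4)=1
t=5: f(5,-1)=9 f(5,1)=10 f(5,3)=5 f(5,5)=1
t=6: f(6,-2)=9 f(6,0)=19 f(6,2)=15 f(6,4)=6 f(6,6)=1
t=7: f(7,-1)=28 f(7,1)=34 f(7,3)=21 f(7,5)=7 f(7,7)=1
t=8: f(8,-2)=28 f(8,0)=62 f(8,2)=55 f(8,4)=28 f(8,6)=8 f(8,8)=1
t=9: f(9,-1)=90 f(9,1)=117 f(9,3)=83 f(9,5)=36 f(9,7)=9 f(9,9)=1
t=10: f(10,-2)=90 f(10,0)=207 f(10,2)=200 f(10,4)=119 f(10,6)=45 f(10,8)=10 f(10,10)=1
t=11: f(11,-1)=297 f(11,1)=407 f(11,3)=319 f(11,5)=164 f(11,7)=55 f(11,9)=11 f(11,11)=1
t=12: f(12,-2)=297 f(12,0)=704 f(12,2)=726 f(12,4)=483 f(12,6)=219 f(12,8)=66 f(12,10)=12 f(12,12)=1
t=13: f(13,-1)=1001 f(13,1)=1430 f(13,3)=1209 f(13,5)=702 f(13,7)=285 f(13,9)=78 f(13,11)=13 f(13,13)=1
t=14: f(14,-2)=1001 f(14,0)=2431 f(14,2)=2639 f(14,4)=1911 f(14,6)=987 f(14,8)=363 f(14,10)=91 f(14,12)=14 f(14,14)=1
t=15: f(15,-1)=3432 f(15,1)=5070 f(15,3)=4550 f(15,5)=2898 f(15,7)=1350 f(15,9)=454 f(15,11)=105 f(15,13)=15 f(15,15)=1
t=16: f(16,-2)=3432 f(16,0)=8502 f(16,2)=9620 f(16,4)=7448 f(16,6)=4248 f(16,8)=1804 f(16,10)=559 f(16,12)=120 f(16,14)=16 f(16,16)=1
t=17: f(17,-1)=11934 f(17,1)=18122 f(17,3)=17068 f(17,5)=11696 f(17,7)=6052 f(17,9)=2363 f(17,11)=679 f(17,13)=136 f(17,15)=17 f(17,17)=1
t=18: f(18,-2)=11934 f(18,0)=30056 f(18,2)=35190 f(18,4)=28764 f(18,6)=17748 f(18,8)=8415 f(18,10)=3042 f(18,12)=815 f(18,14)=153 f(18,16)=18 f(18,18)=1
t=19: f(19,-1)=41990 f(19,1)=65246 f(19,3)=63954 f(19,5)=46512 f(19,7)=26163 f(19,9)=11457 f(19,11)=3857 f(19,13)=968 f(19,15)=171 f(19,17)=19 f(19,19)=1
t=20: f(20,-2)=41990 f(20,0)=107236 f(20,2)=129200 f(20,4)=110466 f(20,6)=72675 f(20,8)=37620 f(20,10)=15314 f(20,12)=4825 f(20,14)=1139 f(20,16)=190 f(20,18)=20 f(20,20)=1
t=21: f(21,-1)=149226 f(21,1)=236436 f(21,3)=239666 f(21,5)=183141 f(21,7)=110295 f(21,9)=52934 f(21,11)=20139 f(21,13)=5964 f(21,15)=1329 f(21,17)=210 f(21,19)=21 f(21,21)=1
t=22: f(22,-2)=149226 f(22,0)=385662 f(22,2)=476102 f(22,4)=422807 f(22,6)=293436 f(22,8)=163229 f(22,10)=73073 f(22,12)=26103 f(22,14)=7293 f(22,16)=1539 f(22,18)=231 f(22,20)=22 f(22,22)=1
t=23: f(23,-1)=534888 f(23,1)=861764 f(23,3)=898909 f(23,5)=716243 f(23,7)=456665 f(23,9)=236302 f(23,11)=99176 f(23,13)=33396 f(23,15)=8832 f(23,17)=1770 f(23,19)=253 f(23,21)=23 f(23,23)=1
Σ_s f(23,s) = 3848222
P = 3848222/8388608 = 1924111/4194304

Answer: 1924111/4194304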